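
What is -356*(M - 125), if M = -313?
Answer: 155928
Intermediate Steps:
-356*(M - 125) = -356*(-313 - 125) = -356*(-438) = 155928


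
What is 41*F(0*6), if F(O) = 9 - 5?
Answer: 164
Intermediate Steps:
F(O) = 4
41*F(0*6) = 41*4 = 164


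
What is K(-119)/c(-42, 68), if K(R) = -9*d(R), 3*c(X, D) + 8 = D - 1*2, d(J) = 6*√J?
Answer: -81*I*√119/29 ≈ -30.469*I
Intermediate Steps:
c(X, D) = -10/3 + D/3 (c(X, D) = -8/3 + (D - 1*2)/3 = -8/3 + (D - 2)/3 = -8/3 + (-2 + D)/3 = -8/3 + (-⅔ + D/3) = -10/3 + D/3)
K(R) = -54*√R
K(-119)/c(-42, 68) = (-54*I*√119)/(-10/3 + (⅓)*68) = (-54*I*√119)/(-10/3 + 68/3) = (-54*I*√119)/(58/3) = -54*I*√119*(3/58) = -81*I*√119/29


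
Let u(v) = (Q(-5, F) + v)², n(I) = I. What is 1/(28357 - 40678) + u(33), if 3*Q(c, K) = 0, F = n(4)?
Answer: 13417568/12321 ≈ 1089.0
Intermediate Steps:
F = 4
Q(c, K) = 0 (Q(c, K) = (⅓)*0 = 0)
u(v) = v² (u(v) = (0 + v)² = v²)
1/(28357 - 40678) + u(33) = 1/(28357 - 40678) + 33² = 1/(-12321) + 1089 = -1/12321 + 1089 = 13417568/12321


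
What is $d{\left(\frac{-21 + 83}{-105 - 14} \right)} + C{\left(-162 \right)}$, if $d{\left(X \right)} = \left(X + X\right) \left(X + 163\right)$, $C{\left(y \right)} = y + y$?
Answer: $- \frac{6985704}{14161} \approx -493.31$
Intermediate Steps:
$C{\left(y \right)} = 2 y$
$d{\left(X \right)} = 2 X \left(163 + X\right)$
$d{\left(\frac{-21 + 83}{-105 - 14} \right)} + C{\left(-162 \right)} = 2 \frac{-21 + 83}{-105 - 14} \left(163 + \frac{-21 + 83}{-105 - 14}\right) + 2 \left(-162\right) = 2 \frac{62}{-119} \left(163 + \frac{62}{-119}\right) - 324 = 2 \cdot 62 \left(- \frac{1}{119}\right) \left(163 + 62 \left(- \frac{1}{119}\right)\right) - 324 = 2 \left(- \frac{62}{119}\right) \left(163 - \frac{62}{119}\right) - 324 = 2 \left(- \frac{62}{119}\right) \frac{19335}{119} - 324 = - \frac{2397540}{14161} - 324 = - \frac{6985704}{14161}$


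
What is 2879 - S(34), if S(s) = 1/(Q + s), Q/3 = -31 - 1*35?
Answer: 472157/164 ≈ 2879.0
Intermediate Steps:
Q = -198 (Q = 3*(-31 - 1*35) = 3*(-31 - 35) = 3*(-66) = -198)
S(s) = 1/(-198 + s)
2879 - S(34) = 2879 - 1/(-198 + 34) = 2879 - 1/(-164) = 2879 - 1*(-1/164) = 2879 + 1/164 = 472157/164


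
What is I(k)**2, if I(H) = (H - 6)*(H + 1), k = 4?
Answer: 100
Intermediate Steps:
I(H) = (1 + H)*(-6 + H) (I(H) = (-6 + H)*(1 + H) = (1 + H)*(-6 + H))
I(k)**2 = (-6 + 4**2 - 5*4)**2 = (-6 + 16 - 20)**2 = (-10)**2 = 100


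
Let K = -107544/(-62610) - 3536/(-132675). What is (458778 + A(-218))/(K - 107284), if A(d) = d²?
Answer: -70095670226475/14852838057964 ≈ -4.7193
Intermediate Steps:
K = 482992972/276892725 (K = -107544*(-1/62610) - 3536*(-1/132675) = 17924/10435 + 3536/132675 = 482992972/276892725 ≈ 1.7443)
(458778 + A(-218))/(K - 107284) = (458778 + (-218)²)/(482992972/276892725 - 107284) = (458778 + 47524)/(-29705676115928/276892725) = 506302*(-276892725/29705676115928) = -70095670226475/14852838057964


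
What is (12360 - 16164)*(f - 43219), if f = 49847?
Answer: -25212912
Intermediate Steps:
(12360 - 16164)*(f - 43219) = (12360 - 16164)*(49847 - 43219) = -3804*6628 = -25212912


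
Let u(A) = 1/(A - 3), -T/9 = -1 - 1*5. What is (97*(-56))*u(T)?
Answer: -5432/51 ≈ -106.51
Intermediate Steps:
T = 54 (T = -9*(-1 - 1*5) = -9*(-1 - 5) = -9*(-6) = 54)
u(A) = 1/(-3 + A)
(97*(-56))*u(T) = (97*(-56))/(-3 + 54) = -5432/51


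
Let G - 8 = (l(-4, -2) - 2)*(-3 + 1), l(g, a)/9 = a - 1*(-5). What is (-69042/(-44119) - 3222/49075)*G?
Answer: -136335558744/2165139925 ≈ -62.968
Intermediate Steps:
l(g, a) = 45 + 9*a (l(g, a) = 9*(a - 1*(-5)) = 9*(a + 5) = 9*(5 + a) = 45 + 9*a)
G = -42 (G = 8 + ((45 + 9*(-2)) - 2)*(-3 + 1) = 8 + ((45 - 18) - 2)*(-2) = 8 + (27 - 2)*(-2) = 8 + 25*(-2) = 8 - 50 = -42)
(-69042/(-44119) - 3222/49075)*G = (-69042/(-44119) - 3222/49075)*(-42) = (-69042*(-1/44119) - 3222*1/49075)*(-42) = (69042/44119 - 3222/49075)*(-42) = (3246084732/2165139925)*(-42) = -136335558744/2165139925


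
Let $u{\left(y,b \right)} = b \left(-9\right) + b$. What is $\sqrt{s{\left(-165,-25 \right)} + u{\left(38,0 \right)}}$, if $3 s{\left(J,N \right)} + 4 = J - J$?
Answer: $\frac{2 i \sqrt{3}}{3} \approx 1.1547 i$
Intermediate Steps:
$s{\left(J,N \right)} = - \frac{4}{3}$ ($s{\left(J,N \right)} = - \frac{4}{3} + \frac{J - J}{3} = - \frac{4}{3} + \frac{1}{3} \cdot 0 = - \frac{4}{3} + 0 = - \frac{4}{3}$)
$u{\left(y,b \right)} = - 8 b$ ($u{\left(y,b \right)} = - 9 b + b = - 8 b$)
$\sqrt{s{\left(-165,-25 \right)} + u{\left(38,0 \right)}} = \sqrt{- \frac{4}{3} - 0} = \sqrt{- \frac{4}{3} + 0} = \sqrt{- \frac{4}{3}} = \frac{2 i \sqrt{3}}{3}$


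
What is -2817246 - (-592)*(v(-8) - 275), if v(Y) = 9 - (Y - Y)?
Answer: -2974718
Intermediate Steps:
v(Y) = 9 (v(Y) = 9 - 1*0 = 9 + 0 = 9)
-2817246 - (-592)*(v(-8) - 275) = -2817246 - (-592)*(9 - 275) = -2817246 - (-592)*(-266) = -2817246 - 1*157472 = -2817246 - 157472 = -2974718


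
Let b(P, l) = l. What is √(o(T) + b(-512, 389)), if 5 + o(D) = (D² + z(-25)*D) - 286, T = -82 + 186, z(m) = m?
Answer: √8314 ≈ 91.181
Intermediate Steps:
T = 104
o(D) = -291 + D² - 25*D (o(D) = -5 + ((D² - 25*D) - 286) = -5 + (-286 + D² - 25*D) = -291 + D² - 25*D)
√(o(T) + b(-512, 389)) = √((-291 + 104² - 25*104) + 389) = √((-291 + 10816 - 2600) + 389) = √(7925 + 389) = √8314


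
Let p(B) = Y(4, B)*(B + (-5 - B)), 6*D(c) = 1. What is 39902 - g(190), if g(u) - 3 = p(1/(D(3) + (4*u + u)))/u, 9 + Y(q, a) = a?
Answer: 8643588259/216638 ≈ 39899.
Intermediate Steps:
D(c) = ⅙ (D(c) = (⅙)*1 = ⅙)
Y(q, a) = -9 + a
p(B) = 45 - 5*B (p(B) = (-9 + B)*(B + (-5 - B)) = (-9 + B)*(-5) = 45 - 5*B)
g(u) = 3 + (45 - 5/(⅙ + 5*u))/u (g(u) = 3 + (45 - 5/(⅙ + (4*u + u)))/u = 3 + (45 - 5/(⅙ + 5*u))/u)
39902 - g(190) = 39902 - 3*(5 + 30*190² + 451*190)/(190*(1 + 30*190)) = 39902 - 3*(5 + 30*36100 + 85690)/(190*(1 + 5700)) = 39902 - 3*(5 + 1083000 + 85690)/(190*5701) = 39902 - 3*1168695/(190*5701) = 39902 - 1*701217/216638 = 39902 - 701217/216638 = 8643588259/216638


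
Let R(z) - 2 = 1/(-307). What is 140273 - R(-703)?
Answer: 43063198/307 ≈ 1.4027e+5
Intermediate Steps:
R(z) = 613/307 (R(z) = 2 + 1/(-307) = 2 - 1/307 = 613/307)
140273 - R(-703) = 140273 - 1*613/307 = 140273 - 613/307 = 43063198/307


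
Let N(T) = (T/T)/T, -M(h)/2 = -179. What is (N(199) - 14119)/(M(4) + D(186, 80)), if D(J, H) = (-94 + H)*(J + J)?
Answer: 280968/96515 ≈ 2.9111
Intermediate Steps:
M(h) = 358 (M(h) = -2*(-179) = 358)
N(T) = 1/T
D(J, H) = 2*J*(-94 + H) (D(J, H) = (-94 + H)*(2*J) = 2*J*(-94 + H))
(N(199) - 14119)/(M(4) + D(186, 80)) = (1/199 - 14119)/(358 + 2*186*(-94 + 80)) = (1/199 - 14119)/(358 + 2*186*(-14)) = -2809680/(199*(358 - 5208)) = -2809680/199/(-4850) = -2809680/199*(-1/4850) = 280968/96515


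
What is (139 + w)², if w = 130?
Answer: 72361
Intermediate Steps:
(139 + w)² = (139 + 130)² = 269² = 72361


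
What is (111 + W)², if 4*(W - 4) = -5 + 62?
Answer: 267289/16 ≈ 16706.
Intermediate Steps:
W = 73/4 (W = 4 + (-5 + 62)/4 = 4 + (¼)*57 = 4 + 57/4 = 73/4 ≈ 18.250)
(111 + W)² = (111 + 73/4)² = (517/4)² = 267289/16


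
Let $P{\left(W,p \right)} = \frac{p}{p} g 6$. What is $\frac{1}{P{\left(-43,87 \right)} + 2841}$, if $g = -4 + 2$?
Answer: $\frac{1}{2829} \approx 0.00035348$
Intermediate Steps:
$g = -2$
$P{\left(W,p \right)} = -12$ ($P{\left(W,p \right)} = \frac{p}{p} \left(-2\right) 6 = 1 \left(-2\right) 6 = \left(-2\right) 6 = -12$)
$\frac{1}{P{\left(-43,87 \right)} + 2841} = \frac{1}{-12 + 2841} = \frac{1}{2829}$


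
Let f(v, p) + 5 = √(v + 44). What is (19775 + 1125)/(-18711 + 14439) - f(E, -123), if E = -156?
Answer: 115/1068 - 4*I*√7 ≈ 0.10768 - 10.583*I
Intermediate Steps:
f(v, p) = -5 + √(44 + v) (f(v, p) = -5 + √(v + 44) = -5 + √(44 + v))
(19775 + 1125)/(-18711 + 14439) - f(E, -123) = (19775 + 1125)/(-18711 + 14439) - (-5 + √(44 - 156)) = 20900/(-4272) - (-5 + √(-112)) = 20900*(-1/4272) - (-5 + 4*I*√7) = -5225/1068 + (5 - 4*I*√7) = 115/1068 - 4*I*√7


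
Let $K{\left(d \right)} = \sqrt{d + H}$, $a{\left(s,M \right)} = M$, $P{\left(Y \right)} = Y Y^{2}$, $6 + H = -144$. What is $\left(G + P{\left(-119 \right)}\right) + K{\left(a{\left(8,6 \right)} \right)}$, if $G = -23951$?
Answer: $-1709110 + 12 i \approx -1.7091 \cdot 10^{6} + 12.0 i$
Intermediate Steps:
$H = -150$ ($H = -6 - 144 = -150$)
$P{\left(Y \right)} = Y^{3}$
$K{\left(d \right)} = \sqrt{-150 + d}$ ($K{\left(d \right)} = \sqrt{d - 150} = \sqrt{-150 + d}$)
$\left(G + P{\left(-119 \right)}\right) + K{\left(a{\left(8,6 \right)} \right)} = \left(-23951 + \left(-119\right)^{3}\right) + \sqrt{-150 + 6} = \left(-23951 - 1685159\right) + \sqrt{-144} = -1709110 + 12 i$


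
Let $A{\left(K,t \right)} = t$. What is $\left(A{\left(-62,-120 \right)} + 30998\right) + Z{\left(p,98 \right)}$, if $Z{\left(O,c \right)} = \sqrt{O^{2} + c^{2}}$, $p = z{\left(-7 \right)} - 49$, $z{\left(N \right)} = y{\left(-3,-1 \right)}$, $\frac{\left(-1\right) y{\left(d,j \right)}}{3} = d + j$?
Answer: $30878 + \sqrt{10973} \approx 30983.0$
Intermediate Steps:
$y{\left(d,j \right)} = - 3 d - 3 j$ ($y{\left(d,j \right)} = - 3 \left(d + j\right) = - 3 d - 3 j$)
$z{\left(N \right)} = 12$ ($z{\left(N \right)} = \left(-3\right) \left(-3\right) - -3 = 9 + 3 = 12$)
$p = -37$ ($p = 12 - 49 = -37$)
$\left(A{\left(-62,-120 \right)} + 30998\right) + Z{\left(p,98 \right)} = \left(-120 + 30998\right) + \sqrt{\left(-37\right)^{2} + 98^{2}} = 30878 + \sqrt{1369 + 9604} = 30878 + \sqrt{10973}$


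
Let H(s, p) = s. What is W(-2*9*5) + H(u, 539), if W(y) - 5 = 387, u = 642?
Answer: 1034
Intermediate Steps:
W(y) = 392 (W(y) = 5 + 387 = 392)
W(-2*9*5) + H(u, 539) = 392 + 642 = 1034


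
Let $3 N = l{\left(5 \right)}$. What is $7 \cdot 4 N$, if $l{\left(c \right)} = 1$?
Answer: $\frac{28}{3} \approx 9.3333$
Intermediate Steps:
$N = \frac{1}{3}$ ($N = \frac{1}{3} \cdot 1 = \frac{1}{3} \approx 0.33333$)
$7 \cdot 4 N = 7 \cdot 4 \cdot \frac{1}{3} = 28 \cdot \frac{1}{3} = \frac{28}{3}$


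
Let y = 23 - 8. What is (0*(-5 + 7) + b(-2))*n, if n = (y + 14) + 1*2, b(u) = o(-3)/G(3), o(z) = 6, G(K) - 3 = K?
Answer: 31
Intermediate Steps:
G(K) = 3 + K
y = 15
b(u) = 1 (b(u) = 6/(3 + 3) = 6/6 = 6*(⅙) = 1)
n = 31 (n = (15 + 14) + 1*2 = 29 + 2 = 31)
(0*(-5 + 7) + b(-2))*n = (0*(-5 + 7) + 1)*31 = (0*2 + 1)*31 = (0 + 1)*31 = 1*31 = 31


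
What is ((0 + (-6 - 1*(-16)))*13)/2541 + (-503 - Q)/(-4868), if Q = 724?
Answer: 3750647/12369588 ≈ 0.30322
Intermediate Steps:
((0 + (-6 - 1*(-16)))*13)/2541 + (-503 - Q)/(-4868) = ((0 + (-6 - 1*(-16)))*13)/2541 + (-503 - 1*724)/(-4868) = ((0 + (-6 + 16))*13)*(1/2541) + (-503 - 724)*(-1/4868) = ((0 + 10)*13)*(1/2541) - 1227*(-1/4868) = (10*13)*(1/2541) + 1227/4868 = 130*(1/2541) + 1227/4868 = 130/2541 + 1227/4868 = 3750647/12369588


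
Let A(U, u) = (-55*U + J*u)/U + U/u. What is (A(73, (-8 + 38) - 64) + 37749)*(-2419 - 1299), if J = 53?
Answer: -173797744549/1241 ≈ -1.4005e+8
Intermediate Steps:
A(U, u) = U/u + (-55*U + 53*u)/U (A(U, u) = (-55*U + 53*u)/U + U/u = U/u + (-55*U + 53*u)/U)
(A(73, (-8 + 38) - 64) + 37749)*(-2419 - 1299) = ((-55 + 73/((-8 + 38) - 64) + 53*((-8 + 38) - 64)/73) + 37749)*(-2419 - 1299) = ((-55 + 73/(30 - 64) + 53*(30 - 64)*(1/73)) + 37749)*(-3718) = ((-55 + 73/(-34) + 53*(-34)*(1/73)) + 37749)*(-3718) = ((-55 + 73*(-1/34) - 1802/73) + 37749)*(-3718) = ((-55 - 73/34 - 1802/73) + 37749)*(-3718) = (-203107/2482 + 37749)*(-3718) = (93489911/2482)*(-3718) = -173797744549/1241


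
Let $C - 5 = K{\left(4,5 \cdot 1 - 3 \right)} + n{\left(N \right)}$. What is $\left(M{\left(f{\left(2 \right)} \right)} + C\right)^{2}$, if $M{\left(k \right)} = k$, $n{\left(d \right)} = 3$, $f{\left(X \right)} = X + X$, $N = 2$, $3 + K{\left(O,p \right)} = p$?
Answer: $121$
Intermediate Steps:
$K{\left(O,p \right)} = -3 + p$
$f{\left(X \right)} = 2 X$
$C = 7$ ($C = 5 + \left(\left(-3 + \left(5 \cdot 1 - 3\right)\right) + 3\right) = 5 + \left(\left(-3 + \left(5 - 3\right)\right) + 3\right) = 5 + \left(\left(-3 + 2\right) + 3\right) = 5 + \left(-1 + 3\right) = 5 + 2 = 7$)
$\left(M{\left(f{\left(2 \right)} \right)} + C\right)^{2} = \left(2 \cdot 2 + 7\right)^{2} = \left(4 + 7\right)^{2} = 11^{2} = 121$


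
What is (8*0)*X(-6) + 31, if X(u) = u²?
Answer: 31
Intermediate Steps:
(8*0)*X(-6) + 31 = (8*0)*(-6)² + 31 = 0*36 + 31 = 0 + 31 = 31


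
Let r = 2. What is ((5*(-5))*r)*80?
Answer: -4000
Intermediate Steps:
((5*(-5))*r)*80 = ((5*(-5))*2)*80 = -25*2*80 = -50*80 = -4000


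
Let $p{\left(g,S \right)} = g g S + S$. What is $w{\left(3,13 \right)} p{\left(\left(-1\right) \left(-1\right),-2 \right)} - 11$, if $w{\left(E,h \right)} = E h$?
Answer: $-167$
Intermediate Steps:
$p{\left(g,S \right)} = S + S g^{2}$ ($p{\left(g,S \right)} = g^{2} S + S = S g^{2} + S = S + S g^{2}$)
$w{\left(3,13 \right)} p{\left(\left(-1\right) \left(-1\right),-2 \right)} - 11 = 3 \cdot 13 \left(- 2 \left(1 + \left(\left(-1\right) \left(-1\right)\right)^{2}\right)\right) - 11 = 39 \left(- 2 \left(1 + 1^{2}\right)\right) - 11 = 39 \left(- 2 \left(1 + 1\right)\right) - 11 = 39 \left(\left(-2\right) 2\right) - 11 = 39 \left(-4\right) - 11 = -156 - 11 = -167$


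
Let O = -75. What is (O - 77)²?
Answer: 23104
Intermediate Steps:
(O - 77)² = (-75 - 77)² = (-152)² = 23104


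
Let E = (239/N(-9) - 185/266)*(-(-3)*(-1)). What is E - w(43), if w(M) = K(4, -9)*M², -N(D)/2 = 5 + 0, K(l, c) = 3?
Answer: -3639687/665 ≈ -5473.2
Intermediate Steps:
N(D) = -10 (N(D) = -2*(5 + 0) = -2*5 = -10)
w(M) = 3*M²
E = 49068/665 (E = (239/(-10) - 185/266)*(-(-3)*(-1)) = (239*(-⅒) - 185*1/266)*(-3*1) = (-239/10 - 185/266)*(-3) = -16356/665*(-3) = 49068/665 ≈ 73.786)
E - w(43) = 49068/665 - 3*43² = 49068/665 - 3*1849 = 49068/665 - 1*5547 = 49068/665 - 5547 = -3639687/665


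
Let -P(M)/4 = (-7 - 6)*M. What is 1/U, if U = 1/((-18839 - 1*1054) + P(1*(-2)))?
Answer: -19997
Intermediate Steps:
P(M) = 52*M (P(M) = -4*(-7 - 6)*M = -(-52)*M = 52*M)
U = -1/19997 (U = 1/((-18839 - 1*1054) + 52*(1*(-2))) = 1/((-18839 - 1054) + 52*(-2)) = 1/(-19893 - 104) = 1/(-19997) = -1/19997 ≈ -5.0007e-5)
1/U = 1/(-1/19997) = -19997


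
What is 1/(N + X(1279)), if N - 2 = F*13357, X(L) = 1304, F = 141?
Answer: 1/1884643 ≈ 5.3060e-7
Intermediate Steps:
N = 1883339 (N = 2 + 141*13357 = 2 + 1883337 = 1883339)
1/(N + X(1279)) = 1/(1883339 + 1304) = 1/1884643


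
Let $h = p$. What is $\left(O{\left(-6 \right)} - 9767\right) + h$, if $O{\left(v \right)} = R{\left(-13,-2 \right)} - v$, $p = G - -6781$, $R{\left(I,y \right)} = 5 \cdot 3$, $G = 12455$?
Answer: $9490$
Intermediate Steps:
$R{\left(I,y \right)} = 15$
$p = 19236$ ($p = 12455 - -6781 = 12455 + 6781 = 19236$)
$h = 19236$
$O{\left(v \right)} = 15 - v$
$\left(O{\left(-6 \right)} - 9767\right) + h = \left(\left(15 - -6\right) - 9767\right) + 19236 = \left(\left(15 + 6\right) - 9767\right) + 19236 = \left(21 - 9767\right) + 19236 = -9746 + 19236 = 9490$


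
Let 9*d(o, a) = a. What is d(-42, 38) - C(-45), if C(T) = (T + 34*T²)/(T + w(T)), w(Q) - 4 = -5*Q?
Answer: -612253/1656 ≈ -369.72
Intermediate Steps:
w(Q) = 4 - 5*Q
C(T) = (T + 34*T²)/(4 - 4*T) (C(T) = (T + 34*T²)/(T + (4 - 5*T)) = (T + 34*T²)/(4 - 4*T))
d(o, a) = a/9
d(-42, 38) - C(-45) = (⅑)*38 - (-1)*(-45)*(1 + 34*(-45))/(-4 + 4*(-45)) = 38/9 - (-1)*(-45)*(1 - 1530)/(-4 - 180) = 38/9 - (-1)*(-45)*(-1529)/(-184) = 38/9 - (-1)*(-45)*(-1)*(-1529)/184 = 38/9 - 1*68805/184 = 38/9 - 68805/184 = -612253/1656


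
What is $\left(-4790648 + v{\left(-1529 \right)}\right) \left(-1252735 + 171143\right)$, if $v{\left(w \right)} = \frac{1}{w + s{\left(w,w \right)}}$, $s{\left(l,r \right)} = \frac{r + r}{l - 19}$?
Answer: $\frac{6124134318143480080}{1181917} \approx 5.1815 \cdot 10^{12}$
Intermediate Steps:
$s{\left(l,r \right)} = \frac{2 r}{-19 + l}$
$v{\left(w \right)} = \frac{1}{w + \frac{2 w}{-19 + w}}$
$\left(-4790648 + v{\left(-1529 \right)}\right) \left(-1252735 + 171143\right) = \left(-4790648 + \frac{-19 - 1529}{\left(-1529\right) \left(-17 - 1529\right)}\right) \left(-1252735 + 171143\right) = \left(-4790648 - \frac{1}{1529} \frac{1}{-1546} \left(-1548\right)\right) \left(-1081592\right) = \left(-4790648 - \left(- \frac{1}{2363834}\right) \left(-1548\right)\right) \left(-1081592\right) = \left(-4790648 - \frac{774}{1181917}\right) \left(-1081592\right) = \left(- \frac{5662148312990}{1181917}\right) \left(-1081592\right) = \frac{6124134318143480080}{1181917}$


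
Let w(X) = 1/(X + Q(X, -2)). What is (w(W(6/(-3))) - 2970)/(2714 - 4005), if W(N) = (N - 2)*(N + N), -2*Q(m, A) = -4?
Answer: 53459/23238 ≈ 2.3005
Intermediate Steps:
Q(m, A) = 2 (Q(m, A) = -½*(-4) = 2)
W(N) = 2*N*(-2 + N) (W(N) = (-2 + N)*(2*N) = 2*N*(-2 + N))
w(X) = 1/(2 + X) (w(X) = 1/(X + 2) = 1/(2 + X))
(w(W(6/(-3))) - 2970)/(2714 - 4005) = (1/(2 + 2*(6/(-3))*(-2 + 6/(-3))) - 2970)/(2714 - 4005) = (1/(2 + 2*(6*(-⅓))*(-2 + 6*(-⅓))) - 2970)/(-1291) = (1/(2 + 2*(-2)*(-2 - 2)) - 2970)*(-1/1291) = (1/(2 + 2*(-2)*(-4)) - 2970)*(-1/1291) = (1/(2 + 16) - 2970)*(-1/1291) = (1/18 - 2970)*(-1/1291) = -53459/18*(-1/1291) = 53459/23238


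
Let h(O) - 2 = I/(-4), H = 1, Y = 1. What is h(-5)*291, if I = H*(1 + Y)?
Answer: 873/2 ≈ 436.50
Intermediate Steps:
I = 2 (I = 1*(1 + 1) = 1*2 = 2)
h(O) = 3/2 (h(O) = 2 + 2/(-4) = 2 + 2*(-¼) = 2 - ½ = 3/2)
h(-5)*291 = (3/2)*291 = 873/2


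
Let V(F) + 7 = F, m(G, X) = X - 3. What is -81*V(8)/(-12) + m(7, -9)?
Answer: -21/4 ≈ -5.2500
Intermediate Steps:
m(G, X) = -3 + X
V(F) = -7 + F
-81*V(8)/(-12) + m(7, -9) = -81*(-7 + 8)/(-12) + (-3 - 9) = -81*(-1)/12 - 12 = -81*(-1/12) - 12 = 27/4 - 12 = -21/4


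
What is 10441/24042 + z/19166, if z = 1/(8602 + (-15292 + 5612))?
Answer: 107860467013/248365255908 ≈ 0.43428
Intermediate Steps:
z = -1/1078 (z = 1/(8602 - 9680) = 1/(-1078) = -1/1078 ≈ -0.00092764)
10441/24042 + z/19166 = 10441/24042 - 1/1078/19166 = 10441*(1/24042) - 1/1078*1/19166 = 10441/24042 - 1/20660948 = 107860467013/248365255908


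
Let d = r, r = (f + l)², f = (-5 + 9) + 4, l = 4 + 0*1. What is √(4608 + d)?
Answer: 12*√33 ≈ 68.935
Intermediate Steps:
l = 4 (l = 4 + 0 = 4)
f = 8 (f = 4 + 4 = 8)
r = 144 (r = (8 + 4)² = 12² = 144)
d = 144
√(4608 + d) = √(4608 + 144) = √4752 = 12*√33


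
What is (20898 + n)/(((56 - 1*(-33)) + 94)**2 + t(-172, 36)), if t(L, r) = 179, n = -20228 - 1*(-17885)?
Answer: 18555/33668 ≈ 0.55112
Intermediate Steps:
n = -2343 (n = -20228 + 17885 = -2343)
(20898 + n)/(((56 - 1*(-33)) + 94)**2 + t(-172, 36)) = (20898 - 2343)/(((56 - 1*(-33)) + 94)**2 + 179) = 18555/(((56 + 33) + 94)**2 + 179) = 18555/((89 + 94)**2 + 179) = 18555/(183**2 + 179) = 18555/(33489 + 179) = 18555/33668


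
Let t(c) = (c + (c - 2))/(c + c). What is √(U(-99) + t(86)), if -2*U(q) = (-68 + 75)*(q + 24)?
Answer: √487190/43 ≈ 16.232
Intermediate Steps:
t(c) = (-2 + 2*c)/(2*c) (t(c) = (c + (-2 + c))/((2*c)) = (-2 + 2*c)*(1/(2*c)) = (-2 + 2*c)/(2*c))
U(q) = -84 - 7*q/2 (U(q) = -(-68 + 75)*(q + 24)/2 = -7*(24 + q)/2 = -(168 + 7*q)/2 = -84 - 7*q/2)
√(U(-99) + t(86)) = √((-84 - 7/2*(-99)) + (-1 + 86)/86) = √((-84 + 693/2) + (1/86)*85) = √(525/2 + 85/86) = √(11330/43) = √487190/43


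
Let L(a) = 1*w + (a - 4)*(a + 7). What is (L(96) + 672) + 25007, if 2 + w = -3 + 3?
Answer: 35153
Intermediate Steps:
w = -2 (w = -2 + (-3 + 3) = -2 + 0 = -2)
L(a) = -2 + (-4 + a)*(7 + a) (L(a) = 1*(-2) + (a - 4)*(a + 7) = -2 + (-4 + a)*(7 + a))
(L(96) + 672) + 25007 = ((-30 + 96² + 3*96) + 672) + 25007 = ((-30 + 9216 + 288) + 672) + 25007 = (9474 + 672) + 25007 = 10146 + 25007 = 35153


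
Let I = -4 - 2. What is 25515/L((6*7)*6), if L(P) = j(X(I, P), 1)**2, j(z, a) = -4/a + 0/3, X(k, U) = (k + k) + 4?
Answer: 25515/16 ≈ 1594.7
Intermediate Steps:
I = -6
X(k, U) = 4 + 2*k (X(k, U) = 2*k + 4 = 4 + 2*k)
j(z, a) = -4/a (j(z, a) = -4/a + 0*(1/3) = -4/a + 0 = -4/a)
L(P) = 16 (L(P) = (-4/1)**2 = (-4*1)**2 = (-4)**2 = 16)
25515/L((6*7)*6) = 25515/16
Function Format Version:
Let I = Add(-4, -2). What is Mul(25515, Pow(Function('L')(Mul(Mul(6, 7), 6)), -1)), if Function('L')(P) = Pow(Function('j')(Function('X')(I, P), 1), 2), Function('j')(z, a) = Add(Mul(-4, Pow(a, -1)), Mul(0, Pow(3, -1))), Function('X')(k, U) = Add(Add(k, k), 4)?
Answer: Rational(25515, 16) ≈ 1594.7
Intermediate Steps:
I = -6
Function('X')(k, U) = Add(4, Mul(2, k)) (Function('X')(k, U) = Add(Mul(2, k), 4) = Add(4, Mul(2, k)))
Function('j')(z, a) = Mul(-4, Pow(a, -1)) (Function('j')(z, a) = Add(Mul(-4, Pow(a, -1)), Mul(0, Rational(1, 3))) = Add(Mul(-4, Pow(a, -1)), 0) = Mul(-4, Pow(a, -1)))
Function('L')(P) = 16 (Function('L')(P) = Pow(Mul(-4, Pow(1, -1)), 2) = Pow(Mul(-4, 1), 2) = Pow(-4, 2) = 16)
Mul(25515, Pow(Function('L')(Mul(Mul(6, 7), 6)), -1)) = Mul(25515, Pow(16, -1)) = Mul(25515, Rational(1, 16)) = Rational(25515, 16)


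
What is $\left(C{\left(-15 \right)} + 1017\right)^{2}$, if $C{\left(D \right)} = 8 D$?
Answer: $804609$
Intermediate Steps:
$\left(C{\left(-15 \right)} + 1017\right)^{2} = \left(8 \left(-15\right) + 1017\right)^{2} = \left(-120 + 1017\right)^{2} = 897^{2} = 804609$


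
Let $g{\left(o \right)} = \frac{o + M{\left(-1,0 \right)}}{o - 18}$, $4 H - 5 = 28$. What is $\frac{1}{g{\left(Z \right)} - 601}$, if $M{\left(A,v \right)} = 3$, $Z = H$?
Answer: $- \frac{13}{7828} \approx -0.0016607$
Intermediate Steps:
$H = \frac{33}{4}$ ($H = \frac{5}{4} + \frac{1}{4} \cdot 28 = \frac{5}{4} + 7 = \frac{33}{4} \approx 8.25$)
$Z = \frac{33}{4} \approx 8.25$
$g{\left(o \right)} = \frac{3 + o}{-18 + o}$ ($g{\left(o \right)} = \frac{o + 3}{o - 18} = \frac{3 + o}{-18 + o}$)
$\frac{1}{g{\left(Z \right)} - 601} = \frac{1}{\frac{3 + \frac{33}{4}}{-18 + \frac{33}{4}} - 601} = \frac{1}{\frac{1}{- \frac{39}{4}} \cdot \frac{45}{4} - 601} = \frac{1}{\left(- \frac{4}{39}\right) \frac{45}{4} - 601} = \frac{1}{- \frac{15}{13} - 601} = \frac{1}{- \frac{7828}{13}} = - \frac{13}{7828}$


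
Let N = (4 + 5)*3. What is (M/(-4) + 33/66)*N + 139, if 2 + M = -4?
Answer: 193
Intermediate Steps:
M = -6 (M = -2 - 4 = -6)
N = 27 (N = 9*3 = 27)
(M/(-4) + 33/66)*N + 139 = (-6/(-4) + 33/66)*27 + 139 = (-6*(-¼) + 33*(1/66))*27 + 139 = (3/2 + ½)*27 + 139 = 2*27 + 139 = 54 + 139 = 193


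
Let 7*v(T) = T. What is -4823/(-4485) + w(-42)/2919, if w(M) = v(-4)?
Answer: 2526421/2349795 ≈ 1.0752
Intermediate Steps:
v(T) = T/7
w(M) = -4/7 (w(M) = (1/7)*(-4) = -4/7)
-4823/(-4485) + w(-42)/2919 = -4823/(-4485) - 4/7/2919 = -4823*(-1/4485) - 4/7*1/2919 = 371/345 - 4/20433 = 2526421/2349795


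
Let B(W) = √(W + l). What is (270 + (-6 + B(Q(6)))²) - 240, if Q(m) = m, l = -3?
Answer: 69 - 12*√3 ≈ 48.215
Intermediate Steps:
B(W) = √(-3 + W) (B(W) = √(W - 3) = √(-3 + W))
(270 + (-6 + B(Q(6)))²) - 240 = (270 + (-6 + √(-3 + 6))²) - 240 = (270 + (-6 + √3)²) - 240 = 30 + (-6 + √3)²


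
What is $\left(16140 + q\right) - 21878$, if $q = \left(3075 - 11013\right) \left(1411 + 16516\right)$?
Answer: $-142310264$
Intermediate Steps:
$q = -142304526$ ($q = \left(-7938\right) 17927 = -142304526$)
$\left(16140 + q\right) - 21878 = \left(16140 - 142304526\right) - 21878 = -142288386 - 21878 = -142310264$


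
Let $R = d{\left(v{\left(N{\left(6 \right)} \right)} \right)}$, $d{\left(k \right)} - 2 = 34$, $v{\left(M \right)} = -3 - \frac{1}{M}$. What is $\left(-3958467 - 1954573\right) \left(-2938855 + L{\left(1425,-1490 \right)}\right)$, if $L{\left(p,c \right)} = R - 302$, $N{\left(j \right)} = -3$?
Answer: $17379140037840$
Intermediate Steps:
$d{\left(k \right)} = 36$ ($d{\left(k \right)} = 2 + 34 = 36$)
$R = 36$
$L{\left(p,c \right)} = -266$ ($L{\left(p,c \right)} = 36 - 302 = -266$)
$\left(-3958467 - 1954573\right) \left(-2938855 + L{\left(1425,-1490 \right)}\right) = \left(-3958467 - 1954573\right) \left(-2938855 - 266\right) = \left(-5913040\right) \left(-2939121\right) = 17379140037840$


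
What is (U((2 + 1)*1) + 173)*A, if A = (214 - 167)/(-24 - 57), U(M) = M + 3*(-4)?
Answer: -7708/81 ≈ -95.161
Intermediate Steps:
U(M) = -12 + M (U(M) = M - 12 = -12 + M)
A = -47/81 (A = 47/(-81) = 47*(-1/81) = -47/81 ≈ -0.58025)
(U((2 + 1)*1) + 173)*A = ((-12 + (2 + 1)*1) + 173)*(-47/81) = ((-12 + 3*1) + 173)*(-47/81) = ((-12 + 3) + 173)*(-47/81) = (-9 + 173)*(-47/81) = 164*(-47/81) = -7708/81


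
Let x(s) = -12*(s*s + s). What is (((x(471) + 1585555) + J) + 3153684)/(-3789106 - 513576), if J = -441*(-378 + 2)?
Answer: -2237311/4302682 ≈ -0.51998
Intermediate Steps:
J = 165816 (J = -441*(-376) = 165816)
x(s) = -12*s - 12*s² (x(s) = -12*(s² + s) = -12*(s + s²) = -12*s - 12*s²)
(((x(471) + 1585555) + J) + 3153684)/(-3789106 - 513576) = (((-12*471*(1 + 471) + 1585555) + 165816) + 3153684)/(-3789106 - 513576) = (((-12*471*472 + 1585555) + 165816) + 3153684)/(-4302682) = (((-2667744 + 1585555) + 165816) + 3153684)*(-1/4302682) = ((-1082189 + 165816) + 3153684)*(-1/4302682) = (-916373 + 3153684)*(-1/4302682) = 2237311*(-1/4302682) = -2237311/4302682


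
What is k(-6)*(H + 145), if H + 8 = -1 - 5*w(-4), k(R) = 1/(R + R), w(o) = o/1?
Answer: -13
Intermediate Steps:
w(o) = o (w(o) = o*1 = o)
k(R) = 1/(2*R)
H = 11 (H = -8 + (-1 - 5*(-4)) = -8 + (-1 + 20) = -8 + 19 = 11)
k(-6)*(H + 145) = ((½)/(-6))*(11 + 145) = ((½)*(-⅙))*156 = -1/12*156 = -13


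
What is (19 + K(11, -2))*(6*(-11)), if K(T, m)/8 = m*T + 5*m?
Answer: 15642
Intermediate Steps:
K(T, m) = 40*m + 8*T*m (K(T, m) = 8*(m*T + 5*m) = 8*(T*m + 5*m) = 8*(5*m + T*m) = 40*m + 8*T*m)
(19 + K(11, -2))*(6*(-11)) = (19 + 8*(-2)*(5 + 11))*(6*(-11)) = (19 + 8*(-2)*16)*(-66) = (19 - 256)*(-66) = -237*(-66) = 15642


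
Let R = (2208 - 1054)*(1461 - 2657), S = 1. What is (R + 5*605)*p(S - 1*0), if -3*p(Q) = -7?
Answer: -3213371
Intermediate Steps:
p(Q) = 7/3 (p(Q) = -1/3*(-7) = 7/3)
R = -1380184 (R = 1154*(-1196) = -1380184)
(R + 5*605)*p(S - 1*0) = (-1380184 + 5*605)*(7/3) = (-1380184 + 3025)*(7/3) = -1377159*7/3 = -3213371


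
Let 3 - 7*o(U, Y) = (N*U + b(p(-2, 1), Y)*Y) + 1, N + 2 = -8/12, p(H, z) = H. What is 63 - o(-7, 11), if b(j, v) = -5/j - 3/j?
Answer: 215/3 ≈ 71.667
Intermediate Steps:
N = -8/3 (N = -2 - 8/12 = -2 - 8*1/12 = -2 - ⅔ = -8/3 ≈ -2.6667)
b(j, v) = -8/j
o(U, Y) = 2/7 - 4*Y/7 + 8*U/21 (o(U, Y) = 3/7 - ((-8*U/3 + (-8/(-2))*Y) + 1)/7 = 3/7 - ((-8*U/3 + (-8*(-½))*Y) + 1)/7 = 3/7 - ((-8*U/3 + 4*Y) + 1)/7 = 3/7 - ((4*Y - 8*U/3) + 1)/7 = 3/7 - (1 + 4*Y - 8*U/3)/7 = 3/7 + (-⅐ - 4*Y/7 + 8*U/21) = 2/7 - 4*Y/7 + 8*U/21)
63 - o(-7, 11) = 63 - (2/7 - 4/7*11 + (8/21)*(-7)) = 63 - (2/7 - 44/7 - 8/3) = 63 - 1*(-26/3) = 63 + 26/3 = 215/3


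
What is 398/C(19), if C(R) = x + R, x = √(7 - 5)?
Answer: 7562/359 - 398*√2/359 ≈ 19.496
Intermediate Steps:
x = √2 ≈ 1.4142
C(R) = R + √2 (C(R) = √2 + R = R + √2)
398/C(19) = 398/(19 + √2)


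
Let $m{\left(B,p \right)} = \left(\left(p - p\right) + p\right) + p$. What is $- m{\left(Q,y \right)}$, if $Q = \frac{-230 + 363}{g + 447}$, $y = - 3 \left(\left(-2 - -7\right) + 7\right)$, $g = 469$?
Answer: $72$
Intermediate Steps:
$y = -36$ ($y = - 3 \left(\left(-2 + 7\right) + 7\right) = - 3 \left(5 + 7\right) = \left(-3\right) 12 = -36$)
$Q = \frac{133}{916}$ ($Q = \frac{-230 + 363}{469 + 447} = \frac{133}{916} \approx 0.1452$)
$m{\left(B,p \right)} = 2 p$ ($m{\left(B,p \right)} = \left(0 + p\right) + p = p + p = 2 p$)
$- m{\left(Q,y \right)} = - 2 \left(-36\right) = \left(-1\right) \left(-72\right) = 72$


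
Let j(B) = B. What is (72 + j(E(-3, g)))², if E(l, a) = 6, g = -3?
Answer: 6084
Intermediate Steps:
(72 + j(E(-3, g)))² = (72 + 6)² = 78² = 6084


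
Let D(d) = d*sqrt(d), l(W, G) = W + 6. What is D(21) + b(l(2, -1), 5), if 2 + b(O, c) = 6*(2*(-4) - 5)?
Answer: -80 + 21*sqrt(21) ≈ 16.234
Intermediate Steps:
l(W, G) = 6 + W
D(d) = d**(3/2)
b(O, c) = -80 (b(O, c) = -2 + 6*(2*(-4) - 5) = -2 + 6*(-8 - 5) = -2 + 6*(-13) = -2 - 78 = -80)
D(21) + b(l(2, -1), 5) = 21**(3/2) - 80 = 21*sqrt(21) - 80 = -80 + 21*sqrt(21)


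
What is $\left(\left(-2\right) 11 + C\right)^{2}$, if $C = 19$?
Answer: $9$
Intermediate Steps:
$\left(\left(-2\right) 11 + C\right)^{2} = \left(\left(-2\right) 11 + 19\right)^{2} = \left(-22 + 19\right)^{2} = \left(-3\right)^{2} = 9$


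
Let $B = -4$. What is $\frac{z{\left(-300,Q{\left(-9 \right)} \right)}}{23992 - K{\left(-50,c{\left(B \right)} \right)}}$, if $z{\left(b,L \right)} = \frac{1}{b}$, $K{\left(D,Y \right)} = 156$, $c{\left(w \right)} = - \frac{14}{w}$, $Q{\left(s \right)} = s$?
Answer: $- \frac{1}{7150800} \approx -1.3984 \cdot 10^{-7}$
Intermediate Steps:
$\frac{z{\left(-300,Q{\left(-9 \right)} \right)}}{23992 - K{\left(-50,c{\left(B \right)} \right)}} = \frac{1}{\left(-300\right) \left(23992 - 156\right)} = - \frac{1}{300 \left(23992 - 156\right)} = - \frac{1}{300 \cdot 23836} = \left(- \frac{1}{300}\right) \frac{1}{23836} = - \frac{1}{7150800}$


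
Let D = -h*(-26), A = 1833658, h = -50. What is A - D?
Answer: 1834958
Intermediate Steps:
D = -1300 (D = -1*(-50)*(-26) = 50*(-26) = -1300)
A - D = 1833658 - 1*(-1300) = 1833658 + 1300 = 1834958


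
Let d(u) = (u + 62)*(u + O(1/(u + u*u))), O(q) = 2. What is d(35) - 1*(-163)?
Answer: 3752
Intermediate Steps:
d(u) = (2 + u)*(62 + u) (d(u) = (u + 62)*(u + 2) = (62 + u)*(2 + u) = (2 + u)*(62 + u))
d(35) - 1*(-163) = (124 + 35² + 64*35) - 1*(-163) = (124 + 1225 + 2240) + 163 = 3589 + 163 = 3752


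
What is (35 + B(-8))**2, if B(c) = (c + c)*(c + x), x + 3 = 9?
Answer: 4489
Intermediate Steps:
x = 6 (x = -3 + 9 = 6)
B(c) = 2*c*(6 + c) (B(c) = (c + c)*(c + 6) = (2*c)*(6 + c) = 2*c*(6 + c))
(35 + B(-8))**2 = (35 + 2*(-8)*(6 - 8))**2 = (35 + 2*(-8)*(-2))**2 = (35 + 32)**2 = 67**2 = 4489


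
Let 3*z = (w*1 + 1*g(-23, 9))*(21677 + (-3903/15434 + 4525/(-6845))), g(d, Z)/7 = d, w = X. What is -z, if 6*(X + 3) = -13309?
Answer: 2182051263953815/126774876 ≈ 1.7212e+7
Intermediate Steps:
X = -13327/6 (X = -3 + (⅙)*(-13309) = -3 - 13309/6 = -13327/6 ≈ -2221.2)
w = -13327/6 ≈ -2221.2
g(d, Z) = 7*d
z = -2182051263953815/126774876 (z = ((-13327/6*1 + 1*(7*(-23)))*(21677 + (-3903/15434 + 4525/(-6845))))/3 = ((-13327/6 + 1*(-161))*(21677 + (-3903*1/15434 + 4525*(-1/6845))))/3 = ((-13327/6 - 161)*(21677 + (-3903/15434 - 905/1369)))/3 = (-14293*(21677 - 19310977/21129146)/6)/3 = (-14293/6*457997186865/21129146)/3 = (⅓)*(-2182051263953815/42258292) = -2182051263953815/126774876 ≈ -1.7212e+7)
-z = -1*(-2182051263953815/126774876) = 2182051263953815/126774876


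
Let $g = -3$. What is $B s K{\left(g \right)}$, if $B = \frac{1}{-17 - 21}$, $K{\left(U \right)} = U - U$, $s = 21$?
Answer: $0$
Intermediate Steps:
$K{\left(U \right)} = 0$
$B = - \frac{1}{38}$ ($B = \frac{1}{-38} = - \frac{1}{38} \approx -0.026316$)
$B s K{\left(g \right)} = \left(- \frac{1}{38}\right) 21 \cdot 0 = \left(- \frac{21}{38}\right) 0 = 0$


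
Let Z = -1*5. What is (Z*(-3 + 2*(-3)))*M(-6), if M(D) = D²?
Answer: 1620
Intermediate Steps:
Z = -5
(Z*(-3 + 2*(-3)))*M(-6) = -5*(-3 + 2*(-3))*(-6)² = -5*(-3 - 6)*36 = -5*(-9)*36 = 45*36 = 1620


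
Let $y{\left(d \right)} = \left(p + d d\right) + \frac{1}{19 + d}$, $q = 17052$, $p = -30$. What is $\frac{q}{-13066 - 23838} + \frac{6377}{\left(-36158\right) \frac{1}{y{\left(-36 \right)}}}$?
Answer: $- \frac{45313973845}{202539037} \approx -223.73$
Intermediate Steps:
$y{\left(d \right)} = -30 + d^{2} + \frac{1}{19 + d}$ ($y{\left(d \right)} = \left(-30 + d d\right) + \frac{1}{19 + d} = \left(-30 + d^{2}\right) + \frac{1}{19 + d} = -30 + d^{2} + \frac{1}{19 + d}$)
$\frac{q}{-13066 - 23838} + \frac{6377}{\left(-36158\right) \frac{1}{y{\left(-36 \right)}}} = \frac{17052}{-13066 - 23838} + \frac{6377}{\left(-36158\right) \frac{1}{\frac{1}{19 - 36} \left(-569 + \left(-36\right)^{3} - -1080 + 19 \left(-36\right)^{2}\right)}} = \frac{17052}{-13066 - 23838} + \frac{6377}{\left(-36158\right) \frac{1}{\frac{1}{-17} \left(-569 - 46656 + 1080 + 19 \cdot 1296\right)}} = \frac{17052}{-36904} + \frac{6377}{\left(-36158\right) \frac{1}{\left(- \frac{1}{17}\right) \left(-569 - 46656 + 1080 + 24624\right)}} = 17052 \left(- \frac{1}{36904}\right) + \frac{6377}{\left(-36158\right) \frac{1}{\left(- \frac{1}{17}\right) \left(-21521\right)}} = - \frac{609}{1318} + \frac{6377}{\left(-36158\right) \frac{1}{\frac{21521}{17}}} = - \frac{609}{1318} + \frac{6377}{\left(-36158\right) \frac{17}{21521}} = - \frac{609}{1318} + \frac{6377}{- \frac{614686}{21521}} = - \frac{609}{1318} + 6377 \left(- \frac{21521}{614686}\right) = - \frac{609}{1318} - \frac{137239417}{614686} = - \frac{45313973845}{202539037}$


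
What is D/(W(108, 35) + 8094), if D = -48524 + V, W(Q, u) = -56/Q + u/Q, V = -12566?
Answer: -2199240/291377 ≈ -7.5477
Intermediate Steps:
D = -61090 (D = -48524 - 12566 = -61090)
D/(W(108, 35) + 8094) = -61090/((-56 + 35)/108 + 8094) = -61090/((1/108)*(-21) + 8094) = -61090/(-7/36 + 8094) = -61090/291377/36 = -61090*36/291377 = -2199240/291377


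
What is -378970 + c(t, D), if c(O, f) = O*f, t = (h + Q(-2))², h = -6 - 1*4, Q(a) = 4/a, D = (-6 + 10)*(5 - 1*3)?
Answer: -377818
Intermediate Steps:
D = 8 (D = 4*(5 - 3) = 4*2 = 8)
h = -10 (h = -6 - 4 = -10)
t = 144 (t = (-10 + 4/(-2))² = (-10 + 4*(-½))² = (-10 - 2)² = (-12)² = 144)
-378970 + c(t, D) = -378970 + 144*8 = -378970 + 1152 = -377818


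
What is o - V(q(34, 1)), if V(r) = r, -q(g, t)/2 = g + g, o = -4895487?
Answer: -4895351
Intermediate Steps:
q(g, t) = -4*g (q(g, t) = -2*(g + g) = -4*g)
o - V(q(34, 1)) = -4895487 - (-4)*34 = -4895487 - 1*(-136) = -4895487 + 136 = -4895351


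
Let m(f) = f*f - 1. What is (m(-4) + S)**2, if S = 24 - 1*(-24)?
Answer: 3969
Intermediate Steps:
m(f) = -1 + f**2 (m(f) = f**2 - 1 = -1 + f**2)
S = 48 (S = 24 + 24 = 48)
(m(-4) + S)**2 = ((-1 + (-4)**2) + 48)**2 = ((-1 + 16) + 48)**2 = (15 + 48)**2 = 63**2 = 3969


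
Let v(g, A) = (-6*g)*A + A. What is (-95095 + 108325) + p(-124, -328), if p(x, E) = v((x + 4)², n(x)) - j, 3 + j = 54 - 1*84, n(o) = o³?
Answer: 164730420239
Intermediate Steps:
v(g, A) = A - 6*A*g (v(g, A) = -6*A*g + A = A - 6*A*g)
j = -33 (j = -3 + (54 - 1*84) = -3 + (54 - 84) = -3 - 30 = -33)
p(x, E) = 33 + x³*(1 - 6*(4 + x)²) (p(x, E) = x³*(1 - 6*(x + 4)²) - 1*(-33) = x³*(1 - 6*(4 + x)²) + 33 = 33 + x³*(1 - 6*(4 + x)²))
(-95095 + 108325) + p(-124, -328) = (-95095 + 108325) + (33 + (-124)³*(1 - 6*(4 - 124)²)) = 13230 + (33 - 1906624*(1 - 6*(-120)²)) = 13230 + (33 - 1906624*(1 - 6*14400)) = 13230 + (33 - 1906624*(1 - 86400)) = 13230 + (33 - 1906624*(-86399)) = 13230 + (33 + 164730406976) = 13230 + 164730407009 = 164730420239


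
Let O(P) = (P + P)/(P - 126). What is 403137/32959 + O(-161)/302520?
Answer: 2500119365477/204400511940 ≈ 12.231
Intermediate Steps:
O(P) = 2*P/(-126 + P) (O(P) = (2*P)/(-126 + P) = 2*P/(-126 + P))
403137/32959 + O(-161)/302520 = 403137/32959 + (2*(-161)/(-126 - 161))/302520 = 403137*(1/32959) + (2*(-161)/(-287))*(1/302520) = 403137/32959 + (2*(-161)*(-1/287))*(1/302520) = 403137/32959 + (46/41)*(1/302520) = 403137/32959 + 23/6201660 = 2500119365477/204400511940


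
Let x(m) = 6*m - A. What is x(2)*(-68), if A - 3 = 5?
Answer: -272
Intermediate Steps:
A = 8 (A = 3 + 5 = 8)
x(m) = -8 + 6*m (x(m) = 6*m - 1*8 = 6*m - 8 = -8 + 6*m)
x(2)*(-68) = (-8 + 6*2)*(-68) = (-8 + 12)*(-68) = 4*(-68) = -272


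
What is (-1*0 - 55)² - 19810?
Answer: -16785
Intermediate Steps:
(-1*0 - 55)² - 19810 = (0 - 55)² - 19810 = (-55)² - 19810 = 3025 - 19810 = -16785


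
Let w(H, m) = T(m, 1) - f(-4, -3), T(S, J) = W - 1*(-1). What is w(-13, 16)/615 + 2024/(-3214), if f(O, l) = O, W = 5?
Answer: -121262/197661 ≈ -0.61348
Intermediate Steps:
T(S, J) = 6 (T(S, J) = 5 - 1*(-1) = 5 + 1 = 6)
w(H, m) = 10 (w(H, m) = 6 - 1*(-4) = 6 + 4 = 10)
w(-13, 16)/615 + 2024/(-3214) = 10/615 + 2024/(-3214) = 10*(1/615) + 2024*(-1/3214) = 2/123 - 1012/1607 = -121262/197661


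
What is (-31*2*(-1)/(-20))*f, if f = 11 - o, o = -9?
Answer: -62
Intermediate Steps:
f = 20 (f = 11 - 1*(-9) = 11 + 9 = 20)
(-31*2*(-1)/(-20))*f = -31*2*(-1)/(-20)*20 = -(-62)*(-1)/20*20 = -31*⅒*20 = -31/10*20 = -62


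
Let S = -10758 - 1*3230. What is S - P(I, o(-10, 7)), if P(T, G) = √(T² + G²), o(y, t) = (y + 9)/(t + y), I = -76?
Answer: -13988 - √51985/3 ≈ -14064.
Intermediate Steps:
o(y, t) = (9 + y)/(t + y)
P(T, G) = √(G² + T²)
S = -13988 (S = -10758 - 3230 = -13988)
S - P(I, o(-10, 7)) = -13988 - √(((9 - 10)/(7 - 10))² + (-76)²) = -13988 - √((-1/(-3))² + 5776) = -13988 - √((-⅓*(-1))² + 5776) = -13988 - √((⅓)² + 5776) = -13988 - √(⅑ + 5776) = -13988 - √(51985/9) = -13988 - √51985/3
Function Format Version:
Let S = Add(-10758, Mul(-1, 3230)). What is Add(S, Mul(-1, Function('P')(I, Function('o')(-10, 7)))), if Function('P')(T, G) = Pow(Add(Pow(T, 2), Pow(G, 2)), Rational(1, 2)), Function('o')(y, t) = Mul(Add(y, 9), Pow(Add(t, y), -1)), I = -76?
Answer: Add(-13988, Mul(Rational(-1, 3), Pow(51985, Rational(1, 2)))) ≈ -14064.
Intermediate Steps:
Function('o')(y, t) = Mul(Pow(Add(t, y), -1), Add(9, y)) (Function('o')(y, t) = Mul(Add(9, y), Pow(Add(t, y), -1)) = Mul(Pow(Add(t, y), -1), Add(9, y)))
Function('P')(T, G) = Pow(Add(Pow(G, 2), Pow(T, 2)), Rational(1, 2))
S = -13988 (S = Add(-10758, -3230) = -13988)
Add(S, Mul(-1, Function('P')(I, Function('o')(-10, 7)))) = Add(-13988, Mul(-1, Pow(Add(Pow(Mul(Pow(Add(7, -10), -1), Add(9, -10)), 2), Pow(-76, 2)), Rational(1, 2)))) = Add(-13988, Mul(-1, Pow(Add(Pow(Mul(Pow(-3, -1), -1), 2), 5776), Rational(1, 2)))) = Add(-13988, Mul(-1, Pow(Add(Pow(Mul(Rational(-1, 3), -1), 2), 5776), Rational(1, 2)))) = Add(-13988, Mul(-1, Pow(Add(Pow(Rational(1, 3), 2), 5776), Rational(1, 2)))) = Add(-13988, Mul(-1, Pow(Add(Rational(1, 9), 5776), Rational(1, 2)))) = Add(-13988, Mul(-1, Pow(Rational(51985, 9), Rational(1, 2)))) = Add(-13988, Mul(-1, Mul(Rational(1, 3), Pow(51985, Rational(1, 2))))) = Add(-13988, Mul(Rational(-1, 3), Pow(51985, Rational(1, 2))))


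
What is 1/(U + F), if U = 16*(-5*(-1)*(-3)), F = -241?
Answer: -1/481 ≈ -0.0020790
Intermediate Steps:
U = -240 (U = 16*(5*(-3)) = 16*(-15) = -240)
1/(U + F) = 1/(-240 - 241) = 1/(-481) = -1/481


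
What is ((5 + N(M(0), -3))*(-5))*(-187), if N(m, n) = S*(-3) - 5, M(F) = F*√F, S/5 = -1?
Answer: 14025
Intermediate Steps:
S = -5 (S = 5*(-1) = -5)
M(F) = F^(3/2)
N(m, n) = 10 (N(m, n) = -5*(-3) - 5 = 15 - 5 = 10)
((5 + N(M(0), -3))*(-5))*(-187) = ((5 + 10)*(-5))*(-187) = (15*(-5))*(-187) = -75*(-187) = 14025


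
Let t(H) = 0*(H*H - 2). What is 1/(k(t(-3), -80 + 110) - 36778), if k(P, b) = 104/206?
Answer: -103/3788082 ≈ -2.7191e-5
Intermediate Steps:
t(H) = 0 (t(H) = 0*(H**2 - 2) = 0*(-2 + H**2) = 0)
k(P, b) = 52/103 (k(P, b) = 104*(1/206) = 52/103)
1/(k(t(-3), -80 + 110) - 36778) = 1/(52/103 - 36778) = 1/(-3788082/103) = -103/3788082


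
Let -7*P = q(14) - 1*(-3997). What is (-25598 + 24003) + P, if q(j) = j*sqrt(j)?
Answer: -2166 - 2*sqrt(14) ≈ -2173.5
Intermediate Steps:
q(j) = j**(3/2)
P = -571 - 2*sqrt(14) (P = -(14**(3/2) - 1*(-3997))/7 = -(14*sqrt(14) + 3997)/7 = -(3997 + 14*sqrt(14))/7 = -571 - 2*sqrt(14) ≈ -578.48)
(-25598 + 24003) + P = (-25598 + 24003) + (-571 - 2*sqrt(14)) = -1595 + (-571 - 2*sqrt(14)) = -2166 - 2*sqrt(14)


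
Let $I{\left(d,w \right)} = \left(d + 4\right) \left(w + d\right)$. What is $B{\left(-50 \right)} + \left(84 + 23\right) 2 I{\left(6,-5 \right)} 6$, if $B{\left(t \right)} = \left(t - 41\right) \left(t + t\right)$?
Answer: $21940$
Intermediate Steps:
$B{\left(t \right)} = 2 t \left(-41 + t\right)$ ($B{\left(t \right)} = \left(-41 + t\right) 2 t = 2 t \left(-41 + t\right)$)
$I{\left(d,w \right)} = \left(4 + d\right) \left(d + w\right)$
$B{\left(-50 \right)} + \left(84 + 23\right) 2 I{\left(6,-5 \right)} 6 = 2 \left(-50\right) \left(-41 - 50\right) + \left(84 + 23\right) 2 \left(6^{2} + 4 \cdot 6 + 4 \left(-5\right) + 6 \left(-5\right)\right) 6 = 2 \left(-50\right) \left(-91\right) + 107 \cdot 2 \left(36 + 24 - 20 - 30\right) 6 = 9100 + 107 \cdot 2 \cdot 10 \cdot 6 = 9100 + 107 \cdot 20 \cdot 6 = 9100 + 107 \cdot 120 = 9100 + 12840 = 21940$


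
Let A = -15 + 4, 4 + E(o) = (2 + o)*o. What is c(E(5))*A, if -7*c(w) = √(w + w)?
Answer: 11*√62/7 ≈ 12.373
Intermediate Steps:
E(o) = -4 + o*(2 + o) (E(o) = -4 + (2 + o)*o = -4 + o*(2 + o))
c(w) = -√2*√w/7 (c(w) = -√(w + w)/7 = -√2*√w/7)
A = -11
c(E(5))*A = -√2*√(-4 + 5² + 2*5)/7*(-11) = -√2*√(-4 + 25 + 10)/7*(-11) = -√2*√31/7*(-11) = -√62/7*(-11) = 11*√62/7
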